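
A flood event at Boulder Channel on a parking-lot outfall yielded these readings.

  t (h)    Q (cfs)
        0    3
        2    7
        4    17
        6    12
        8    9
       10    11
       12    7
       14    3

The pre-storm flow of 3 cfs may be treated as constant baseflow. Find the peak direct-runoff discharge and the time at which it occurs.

Q_p = 14.0 cfs at t = 4 h

Subtracting baseflow gives direct-runoff ordinates: 0.0, 4.0, 14.0, 9.0, 6.0, 8.0, 4.0, 0.0 cfs.
The maximum is 14.0 cfs, occurring at the reading for t = 4 h.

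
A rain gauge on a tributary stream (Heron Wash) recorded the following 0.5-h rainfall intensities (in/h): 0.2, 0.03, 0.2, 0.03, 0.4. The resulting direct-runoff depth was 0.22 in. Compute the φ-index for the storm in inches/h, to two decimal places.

φ ≈ 0.12 in/h

Only the 3 blocks with intensity above φ contribute runoff: 0.2, 0.2, 0.4 in/h.
Σ(I−φ)·Δt = d  ⇒  (0.2+0.2+0.4 − 3φ)·0.5 = 0.22
φ = (0.8000 − 0.22/0.5) / 3 = 0.12 in/h.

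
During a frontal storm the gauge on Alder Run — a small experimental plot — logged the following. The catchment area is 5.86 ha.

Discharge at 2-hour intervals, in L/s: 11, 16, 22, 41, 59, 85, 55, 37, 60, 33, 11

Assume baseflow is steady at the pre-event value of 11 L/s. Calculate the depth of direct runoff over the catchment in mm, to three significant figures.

Direct runoff: 0.0, 5.0, 11.0, 30.0, 48.0, 74.0, 44.0, 26.0, 49.0, 22.0, 0.0 L/s; ΣQ_DR = 309.0 L/s.
V = ΣQ_DR · Δt = 309.0 × 7200 s = 2.225 × 10^6 L.
Over A = 5.86 ha, depth = V / A = 38.0 mm.

d ≈ 38.0 mm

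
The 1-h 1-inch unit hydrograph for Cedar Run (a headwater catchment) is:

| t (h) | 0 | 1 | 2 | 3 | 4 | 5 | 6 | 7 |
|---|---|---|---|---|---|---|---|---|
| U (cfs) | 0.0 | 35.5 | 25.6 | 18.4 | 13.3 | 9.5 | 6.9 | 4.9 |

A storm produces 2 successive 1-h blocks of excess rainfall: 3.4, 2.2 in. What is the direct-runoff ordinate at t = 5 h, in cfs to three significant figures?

Q ≈ 61.6 cfs

By discrete convolution, Q_j = Σ (P_i / 1 in) · U_{j−i}.
At t = 5 h (j=5): Q = (3.4/1)·9.5 + (2.2/1)·13.3 = 61.6 cfs.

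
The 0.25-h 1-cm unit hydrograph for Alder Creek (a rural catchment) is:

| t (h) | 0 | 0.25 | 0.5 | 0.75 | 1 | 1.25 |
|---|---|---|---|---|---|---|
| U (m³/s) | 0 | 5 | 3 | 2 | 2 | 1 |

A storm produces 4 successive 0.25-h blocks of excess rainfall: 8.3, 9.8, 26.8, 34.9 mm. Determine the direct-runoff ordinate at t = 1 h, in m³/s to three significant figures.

Q ≈ 29.1 m³/s

By discrete convolution, Q_j = Σ (P_i / 10 mm) · U_{j−i}.
At t = 1 h (j=4): Q = (8.3/10)·2 + (9.8/10)·2 + (26.8/10)·3 + (34.9/10)·5 = 29.1 m³/s.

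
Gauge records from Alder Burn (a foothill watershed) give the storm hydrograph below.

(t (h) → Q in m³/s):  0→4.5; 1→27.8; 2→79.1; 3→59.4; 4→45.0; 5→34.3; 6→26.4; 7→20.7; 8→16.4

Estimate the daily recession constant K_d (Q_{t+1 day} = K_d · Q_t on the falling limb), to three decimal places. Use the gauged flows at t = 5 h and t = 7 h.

Between t = 5 h and t = 7 h the flow falls from 34.3 to 20.7 m³/s over 2×1 h = 2 h.
Per-interval ratio K = (20.7/34.3)^(1/2) = 0.7769; K_d = K^(24/1) = 0.002.

K_d ≈ 0.002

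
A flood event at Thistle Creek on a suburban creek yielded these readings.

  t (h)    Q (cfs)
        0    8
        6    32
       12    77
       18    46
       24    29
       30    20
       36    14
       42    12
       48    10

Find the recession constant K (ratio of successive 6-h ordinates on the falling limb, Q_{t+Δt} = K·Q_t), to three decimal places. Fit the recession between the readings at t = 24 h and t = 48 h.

Using the recession-limb readings at t = 24 h and t = 48 h: Q falls from 29 to 10 cfs over 4 intervals.
K = (Q₂/Q₁)^(1/4) = (10/29)^(1/4) = 0.766.

K ≈ 0.766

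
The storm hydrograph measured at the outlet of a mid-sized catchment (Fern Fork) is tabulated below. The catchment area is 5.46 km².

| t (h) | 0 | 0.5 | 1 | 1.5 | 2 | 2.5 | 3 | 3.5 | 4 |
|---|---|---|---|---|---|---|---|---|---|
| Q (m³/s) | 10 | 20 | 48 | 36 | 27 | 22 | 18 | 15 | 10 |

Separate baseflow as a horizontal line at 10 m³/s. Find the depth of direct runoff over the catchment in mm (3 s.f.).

Direct runoff: 0.0, 10.0, 38.0, 26.0, 17.0, 12.0, 8.0, 5.0, 0.0 m³/s; ΣQ_DR = 116.0 m³/s.
V = ΣQ_DR · Δt = 116.0 × 1800 s = 2.088 × 10^5 m³.
Over A = 5.46 km², depth = V / A = 38.2 mm.

d ≈ 38.2 mm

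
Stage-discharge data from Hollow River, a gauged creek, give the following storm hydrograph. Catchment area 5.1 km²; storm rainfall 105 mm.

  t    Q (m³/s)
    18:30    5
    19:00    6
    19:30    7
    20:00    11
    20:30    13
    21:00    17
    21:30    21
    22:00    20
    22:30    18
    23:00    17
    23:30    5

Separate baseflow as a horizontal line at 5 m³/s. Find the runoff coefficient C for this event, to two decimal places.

C ≈ 0.29

ΣQ_DR = 85.00 m³/s; V = ΣQ_DR·Δt = 1.530 × 10^5 m³.
Runoff depth d = V / A = 30.00 mm.
C = d / P = 30.00 / 105 = 0.29.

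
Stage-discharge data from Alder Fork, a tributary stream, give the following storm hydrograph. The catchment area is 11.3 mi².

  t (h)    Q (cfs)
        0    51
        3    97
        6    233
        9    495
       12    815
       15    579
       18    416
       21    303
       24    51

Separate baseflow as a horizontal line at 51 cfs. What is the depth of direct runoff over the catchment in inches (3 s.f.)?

Direct runoff: 0.0, 46.0, 182.0, 444.0, 764.0, 528.0, 365.0, 252.0, 0.0 cfs; ΣQ_DR = 2581 cfs.
V = ΣQ_DR · Δt = 2581 × 10800 s = 2.787 × 10^7 ft³.
Over A = 11.3 mi², depth = V / A = 1.06 in.

d ≈ 1.06 in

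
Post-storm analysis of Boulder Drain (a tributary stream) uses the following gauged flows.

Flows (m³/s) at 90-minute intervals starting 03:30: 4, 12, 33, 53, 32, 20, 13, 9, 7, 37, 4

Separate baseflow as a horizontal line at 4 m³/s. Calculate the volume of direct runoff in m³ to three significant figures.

Direct-runoff ordinates (Q − Q_b): 0.0, 8.0, 29.0, 49.0, 28.0, 16.0, 9.0, 5.0, 3.0, 33.0, 0.0 m³/s.
ΣQ_DR = 180.0 m³/s.
With Δt = 1.5 h = 5400 s, V = ΣQ_DR · Δt = 180.0 × 5400 = 9.72 × 10^5 m³.

V ≈ 9.72 × 10^5 m³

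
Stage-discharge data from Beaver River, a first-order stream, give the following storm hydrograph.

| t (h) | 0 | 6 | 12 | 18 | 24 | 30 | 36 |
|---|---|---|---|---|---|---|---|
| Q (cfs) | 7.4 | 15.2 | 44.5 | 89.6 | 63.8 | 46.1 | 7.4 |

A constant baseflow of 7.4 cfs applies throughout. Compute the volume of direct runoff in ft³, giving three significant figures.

Direct-runoff ordinates (Q − Q_b): 0.0, 7.8, 37.1, 82.2, 56.4, 38.7, 0.0 cfs.
ΣQ_DR = 222.2 cfs.
With Δt = 6 h = 21600 s, V = ΣQ_DR · Δt = 222.2 × 21600 = 4.80 × 10^6 ft³.

V ≈ 4.80 × 10^6 ft³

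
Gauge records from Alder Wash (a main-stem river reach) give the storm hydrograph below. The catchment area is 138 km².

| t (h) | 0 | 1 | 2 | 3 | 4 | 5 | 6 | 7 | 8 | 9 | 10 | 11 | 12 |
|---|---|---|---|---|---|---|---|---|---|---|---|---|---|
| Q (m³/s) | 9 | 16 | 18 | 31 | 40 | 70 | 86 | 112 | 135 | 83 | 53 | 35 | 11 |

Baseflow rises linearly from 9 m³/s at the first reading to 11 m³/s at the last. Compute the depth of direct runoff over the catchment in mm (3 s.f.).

d ≈ 14.8 mm

Direct runoff: 0.00, 6.83, 8.67, 21.50, 30.33, 60.17, 76.00, 101.83, 124.67, 72.50, 42.33, 24.17, 0.00 m³/s; ΣQ_DR = 569.0 m³/s.
V = ΣQ_DR · Δt = 569.0 × 3600 s = 2.048 × 10^6 m³.
Over A = 138 km², depth = V / A = 14.8 mm.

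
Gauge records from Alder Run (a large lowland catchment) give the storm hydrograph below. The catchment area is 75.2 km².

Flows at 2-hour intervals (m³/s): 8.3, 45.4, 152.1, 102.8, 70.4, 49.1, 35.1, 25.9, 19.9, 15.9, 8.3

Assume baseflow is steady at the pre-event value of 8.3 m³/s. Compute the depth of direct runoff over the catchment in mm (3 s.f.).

Direct runoff: 0.0, 37.1, 143.8, 94.5, 62.1, 40.8, 26.8, 17.6, 11.6, 7.6, 0.0 m³/s; ΣQ_DR = 441.9 m³/s.
V = ΣQ_DR · Δt = 441.9 × 7200 s = 3.182 × 10^6 m³.
Over A = 75.2 km², depth = V / A = 42.3 mm.

d ≈ 42.3 mm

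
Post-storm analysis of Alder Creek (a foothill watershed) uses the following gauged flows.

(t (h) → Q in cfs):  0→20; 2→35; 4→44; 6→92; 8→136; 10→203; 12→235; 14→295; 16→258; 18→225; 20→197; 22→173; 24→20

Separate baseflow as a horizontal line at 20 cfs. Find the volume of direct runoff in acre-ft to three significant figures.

V ≈ 277 acre-ft

Direct-runoff ordinates (Q − Q_b): 0.0, 15.0, 24.0, 72.0, 116.0, 183.0, 215.0, 275.0, 238.0, 205.0, 177.0, 153.0, 0.0 cfs.
ΣQ_DR = 1673 cfs.
With Δt = 2 h = 7200 s, V = ΣQ_DR · Δt = 1673 × 7200 = 1.20 × 10^7 ft³ = 277 acre-ft.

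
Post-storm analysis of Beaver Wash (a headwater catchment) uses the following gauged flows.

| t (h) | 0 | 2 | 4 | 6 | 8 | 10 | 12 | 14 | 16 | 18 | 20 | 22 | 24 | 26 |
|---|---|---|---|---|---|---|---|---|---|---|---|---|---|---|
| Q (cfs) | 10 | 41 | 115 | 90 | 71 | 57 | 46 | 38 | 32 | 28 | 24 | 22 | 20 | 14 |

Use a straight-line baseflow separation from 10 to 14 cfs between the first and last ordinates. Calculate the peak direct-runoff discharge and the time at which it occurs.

Subtracting baseflow gives direct-runoff ordinates: 0.00, 30.69, 104.38, 79.08, 59.77, 45.46, 34.15, 25.85, 19.54, 15.23, 10.92, 8.62, 6.31, 0.00 cfs.
The maximum is 104.38 cfs, occurring at the reading for t = 4 h.

Q_p = 104.38 cfs at t = 4 h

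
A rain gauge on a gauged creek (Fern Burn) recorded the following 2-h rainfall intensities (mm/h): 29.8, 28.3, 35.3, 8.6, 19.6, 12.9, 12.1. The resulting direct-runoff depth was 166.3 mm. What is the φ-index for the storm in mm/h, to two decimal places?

Only the 6 blocks with intensity above φ contribute runoff: 29.8, 28.3, 35.3, 19.6, 12.9, 12.1 mm/h.
Σ(I−φ)·Δt = d  ⇒  (29.8+28.3+35.3+19.6+12.9+12.1 − 6φ)·2 = 166.3
φ = (138.0 − 166.3/2) / 6 = 9.14 mm/h.

φ ≈ 9.14 mm/h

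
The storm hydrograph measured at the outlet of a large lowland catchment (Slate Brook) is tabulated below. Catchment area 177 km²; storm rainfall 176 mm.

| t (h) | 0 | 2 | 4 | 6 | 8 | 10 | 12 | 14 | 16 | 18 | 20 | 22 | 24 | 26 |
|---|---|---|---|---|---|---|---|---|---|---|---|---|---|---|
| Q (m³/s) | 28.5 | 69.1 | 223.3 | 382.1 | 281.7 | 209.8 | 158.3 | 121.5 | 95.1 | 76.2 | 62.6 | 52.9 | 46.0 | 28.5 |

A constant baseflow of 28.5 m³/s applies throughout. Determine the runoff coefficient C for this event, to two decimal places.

ΣQ_DR = 1437 m³/s; V = ΣQ_DR·Δt = 1.034 × 10^7 m³.
Runoff depth d = V / A = 58.44 mm.
C = d / P = 58.44 / 176 = 0.33.

C ≈ 0.33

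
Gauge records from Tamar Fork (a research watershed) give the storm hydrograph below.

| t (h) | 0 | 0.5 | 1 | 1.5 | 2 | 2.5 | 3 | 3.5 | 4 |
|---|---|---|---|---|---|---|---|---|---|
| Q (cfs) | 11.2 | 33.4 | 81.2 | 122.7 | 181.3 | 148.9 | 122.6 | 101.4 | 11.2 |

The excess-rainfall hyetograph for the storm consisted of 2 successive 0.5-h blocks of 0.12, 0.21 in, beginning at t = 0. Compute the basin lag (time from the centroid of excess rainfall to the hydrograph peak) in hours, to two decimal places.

t_L ≈ 1.43 h

Centroid of excess rainfall: t_c = Σ P_i·t̄_i / ΣP_i = 0.5682 h (block centres at 0.25, 0.75 h).
Hydrograph peak occurs at t = 2 h, so basin lag t_L = 2 − 0.5682 = 1.43 h.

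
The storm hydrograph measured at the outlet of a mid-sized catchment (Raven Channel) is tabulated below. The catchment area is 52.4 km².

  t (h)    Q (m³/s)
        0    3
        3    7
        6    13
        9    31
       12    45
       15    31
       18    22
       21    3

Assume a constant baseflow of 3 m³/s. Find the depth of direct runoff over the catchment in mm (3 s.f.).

Direct runoff: 0.0, 4.0, 10.0, 28.0, 42.0, 28.0, 19.0, 0.0 m³/s; ΣQ_DR = 131.0 m³/s.
V = ΣQ_DR · Δt = 131.0 × 10800 s = 1.415 × 10^6 m³.
Over A = 52.4 km², depth = V / A = 27.0 mm.

d ≈ 27.0 mm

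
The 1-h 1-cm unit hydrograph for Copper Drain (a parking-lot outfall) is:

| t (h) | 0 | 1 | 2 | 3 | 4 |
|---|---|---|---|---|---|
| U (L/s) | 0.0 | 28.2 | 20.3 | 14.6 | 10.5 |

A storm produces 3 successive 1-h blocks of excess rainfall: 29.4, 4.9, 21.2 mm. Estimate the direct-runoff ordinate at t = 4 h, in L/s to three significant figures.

Q ≈ 81.1 L/s

By discrete convolution, Q_j = Σ (P_i / 10 mm) · U_{j−i}.
At t = 4 h (j=4): Q = (29.4/10)·10.5 + (4.9/10)·14.6 + (21.2/10)·20.3 = 81.1 L/s.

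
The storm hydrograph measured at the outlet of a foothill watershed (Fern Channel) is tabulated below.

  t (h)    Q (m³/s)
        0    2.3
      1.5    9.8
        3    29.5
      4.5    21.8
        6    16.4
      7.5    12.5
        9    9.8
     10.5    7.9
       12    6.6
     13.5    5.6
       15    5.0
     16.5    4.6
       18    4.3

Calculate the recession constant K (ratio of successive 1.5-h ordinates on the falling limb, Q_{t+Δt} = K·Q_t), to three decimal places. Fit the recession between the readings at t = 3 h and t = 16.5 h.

K ≈ 0.813

Using the recession-limb readings at t = 3 h and t = 16.5 h: Q falls from 29.5 to 4.6 m³/s over 9 intervals.
K = (Q₂/Q₁)^(1/9) = (4.6/29.5)^(1/9) = 0.813.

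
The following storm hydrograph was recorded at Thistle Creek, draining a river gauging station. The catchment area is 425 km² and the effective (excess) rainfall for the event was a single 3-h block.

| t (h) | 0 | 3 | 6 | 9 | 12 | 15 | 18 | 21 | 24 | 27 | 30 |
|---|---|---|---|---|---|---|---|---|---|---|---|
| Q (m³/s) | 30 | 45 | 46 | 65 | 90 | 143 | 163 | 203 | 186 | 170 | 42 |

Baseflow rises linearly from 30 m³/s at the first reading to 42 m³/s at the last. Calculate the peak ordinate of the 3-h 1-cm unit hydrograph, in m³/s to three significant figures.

U_p ≈ 82.3 m³/s

Direct runoff: 0.00, 13.80, 13.60, 31.40, 55.20, 107.00, 125.80, 164.60, 146.40, 129.20, 0.00 m³/s; ΣQ_DR = 787.0 m³/s, peak = 164.60 m³/s.
Runoff depth d = ΣQ_DR·Δt / A = 787.0 × 10800 / (425 km²) = 20.00 mm.
The 1-cm UH is the DRH scaled by (10 mm)/d, so U_p = 164.60 × 10/20.00 = 82.3 m³/s.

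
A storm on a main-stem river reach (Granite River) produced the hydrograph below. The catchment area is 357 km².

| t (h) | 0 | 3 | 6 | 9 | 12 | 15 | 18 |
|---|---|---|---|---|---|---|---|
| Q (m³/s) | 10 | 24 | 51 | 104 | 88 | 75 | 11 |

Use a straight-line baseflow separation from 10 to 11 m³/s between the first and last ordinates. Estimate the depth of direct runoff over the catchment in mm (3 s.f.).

Direct runoff: 0.00, 13.83, 40.67, 93.50, 77.33, 64.17, 0.00 m³/s; ΣQ_DR = 289.5 m³/s.
V = ΣQ_DR · Δt = 289.5 × 10800 s = 3.127 × 10^6 m³.
Over A = 357 km², depth = V / A = 8.76 mm.

d ≈ 8.76 mm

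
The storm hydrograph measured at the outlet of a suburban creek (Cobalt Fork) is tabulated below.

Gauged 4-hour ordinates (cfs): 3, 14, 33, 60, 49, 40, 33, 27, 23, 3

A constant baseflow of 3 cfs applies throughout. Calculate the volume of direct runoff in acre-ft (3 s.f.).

Direct-runoff ordinates (Q − Q_b): 0.0, 11.0, 30.0, 57.0, 46.0, 37.0, 30.0, 24.0, 20.0, 0.0 cfs.
ΣQ_DR = 255.0 cfs.
With Δt = 4 h = 14400 s, V = ΣQ_DR · Δt = 255.0 × 14400 = 3.67 × 10^6 ft³ = 84.3 acre-ft.

V ≈ 84.3 acre-ft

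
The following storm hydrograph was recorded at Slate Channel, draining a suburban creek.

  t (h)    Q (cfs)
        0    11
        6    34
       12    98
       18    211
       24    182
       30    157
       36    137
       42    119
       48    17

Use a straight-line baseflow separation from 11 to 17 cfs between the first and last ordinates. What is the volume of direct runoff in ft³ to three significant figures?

V ≈ 1.81 × 10^7 ft³

Direct-runoff ordinates (Q − Q_b): 0.00, 22.25, 85.50, 197.75, 168.00, 142.25, 121.50, 102.75, 0.00 cfs.
ΣQ_DR = 840.0 cfs.
With Δt = 6 h = 21600 s, V = ΣQ_DR · Δt = 840.0 × 21600 = 1.81 × 10^7 ft³.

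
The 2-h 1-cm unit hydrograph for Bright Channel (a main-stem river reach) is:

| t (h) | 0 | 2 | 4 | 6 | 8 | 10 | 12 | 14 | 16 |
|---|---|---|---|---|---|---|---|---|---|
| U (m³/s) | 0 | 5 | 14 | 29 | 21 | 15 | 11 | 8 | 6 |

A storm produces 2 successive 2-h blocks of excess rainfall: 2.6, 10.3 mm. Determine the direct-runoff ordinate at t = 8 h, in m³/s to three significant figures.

Q ≈ 35.3 m³/s

By discrete convolution, Q_j = Σ (P_i / 10 mm) · U_{j−i}.
At t = 8 h (j=4): Q = (2.6/10)·21 + (10.3/10)·29 = 35.3 m³/s.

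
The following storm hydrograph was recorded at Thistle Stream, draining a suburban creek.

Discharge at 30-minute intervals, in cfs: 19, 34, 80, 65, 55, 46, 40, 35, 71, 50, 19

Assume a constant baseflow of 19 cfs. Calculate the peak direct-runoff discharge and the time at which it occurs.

Q_p = 61.0 cfs at t = 1 h

Subtracting baseflow gives direct-runoff ordinates: 0.0, 15.0, 61.0, 46.0, 36.0, 27.0, 21.0, 16.0, 52.0, 31.0, 0.0 cfs.
The maximum is 61.0 cfs, occurring at the reading for t = 1 h.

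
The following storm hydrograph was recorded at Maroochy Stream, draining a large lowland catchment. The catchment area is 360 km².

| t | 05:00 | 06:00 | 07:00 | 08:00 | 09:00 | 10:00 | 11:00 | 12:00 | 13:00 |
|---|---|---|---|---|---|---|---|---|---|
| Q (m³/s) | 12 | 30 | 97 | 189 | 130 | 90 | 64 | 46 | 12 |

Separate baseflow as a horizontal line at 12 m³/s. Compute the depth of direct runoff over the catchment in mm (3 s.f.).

Direct runoff: 0.0, 18.0, 85.0, 177.0, 118.0, 78.0, 52.0, 34.0, 0.0 m³/s; ΣQ_DR = 562.0 m³/s.
V = ΣQ_DR · Δt = 562.0 × 3600 s = 2.023 × 10^6 m³.
Over A = 360 km², depth = V / A = 5.62 mm.

d ≈ 5.62 mm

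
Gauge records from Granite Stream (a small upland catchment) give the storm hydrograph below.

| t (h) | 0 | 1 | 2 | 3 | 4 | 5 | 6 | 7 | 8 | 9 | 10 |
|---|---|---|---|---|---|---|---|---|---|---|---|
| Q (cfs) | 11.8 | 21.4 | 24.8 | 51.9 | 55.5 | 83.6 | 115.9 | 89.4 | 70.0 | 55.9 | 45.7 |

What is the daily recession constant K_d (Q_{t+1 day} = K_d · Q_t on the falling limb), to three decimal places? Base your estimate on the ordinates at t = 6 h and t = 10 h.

K_d ≈ 0.004

Between t = 6 h and t = 10 h the flow falls from 115.9 to 45.7 cfs over 4×1 h = 4 h.
Per-interval ratio K = (45.7/115.9)^(1/4) = 0.7924; K_d = K^(24/1) = 0.004.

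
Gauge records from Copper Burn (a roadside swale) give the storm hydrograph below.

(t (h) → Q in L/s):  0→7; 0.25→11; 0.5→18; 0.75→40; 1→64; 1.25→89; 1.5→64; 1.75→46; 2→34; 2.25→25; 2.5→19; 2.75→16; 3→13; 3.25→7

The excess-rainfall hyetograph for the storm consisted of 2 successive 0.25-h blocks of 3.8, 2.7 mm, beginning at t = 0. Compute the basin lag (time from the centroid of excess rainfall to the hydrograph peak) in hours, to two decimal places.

Centroid of excess rainfall: t_c = Σ P_i·t̄_i / ΣP_i = 0.2288 h (block centres at 0.125, 0.375 h).
Hydrograph peak occurs at t = 1.25 h, so basin lag t_L = 1.25 − 0.2288 = 1.02 h.

t_L ≈ 1.02 h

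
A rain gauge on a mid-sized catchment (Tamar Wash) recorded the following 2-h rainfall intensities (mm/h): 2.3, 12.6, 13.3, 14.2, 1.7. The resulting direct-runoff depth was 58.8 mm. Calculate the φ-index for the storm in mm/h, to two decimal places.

φ ≈ 3.57 mm/h

Only the 3 blocks with intensity above φ contribute runoff: 12.6, 13.3, 14.2 mm/h.
Σ(I−φ)·Δt = d  ⇒  (12.6+13.3+14.2 − 3φ)·2 = 58.8
φ = (40.10 − 58.8/2) / 3 = 3.57 mm/h.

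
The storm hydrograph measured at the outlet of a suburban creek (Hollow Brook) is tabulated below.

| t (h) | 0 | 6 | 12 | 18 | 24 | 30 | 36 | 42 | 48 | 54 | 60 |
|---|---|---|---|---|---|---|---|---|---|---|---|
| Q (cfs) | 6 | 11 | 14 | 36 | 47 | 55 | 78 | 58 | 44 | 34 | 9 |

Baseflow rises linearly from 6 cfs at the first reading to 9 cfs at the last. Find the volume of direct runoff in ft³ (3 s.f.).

Direct-runoff ordinates (Q − Q_b): 0.00, 4.70, 7.40, 29.10, 39.80, 47.50, 70.20, 49.90, 35.60, 25.30, 0.00 cfs.
ΣQ_DR = 309.5 cfs.
With Δt = 6 h = 21600 s, V = ΣQ_DR · Δt = 309.5 × 21600 = 6.69 × 10^6 ft³.

V ≈ 6.69 × 10^6 ft³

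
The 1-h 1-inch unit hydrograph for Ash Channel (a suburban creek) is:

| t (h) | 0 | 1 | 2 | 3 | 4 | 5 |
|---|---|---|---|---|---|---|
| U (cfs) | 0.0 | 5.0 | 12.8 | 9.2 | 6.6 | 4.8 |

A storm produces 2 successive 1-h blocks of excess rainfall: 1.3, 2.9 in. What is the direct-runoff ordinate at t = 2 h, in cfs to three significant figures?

By discrete convolution, Q_j = Σ (P_i / 1 in) · U_{j−i}.
At t = 2 h (j=2): Q = (1.3/1)·12.8 + (2.9/1)·5.0 = 31.1 cfs.

Q ≈ 31.1 cfs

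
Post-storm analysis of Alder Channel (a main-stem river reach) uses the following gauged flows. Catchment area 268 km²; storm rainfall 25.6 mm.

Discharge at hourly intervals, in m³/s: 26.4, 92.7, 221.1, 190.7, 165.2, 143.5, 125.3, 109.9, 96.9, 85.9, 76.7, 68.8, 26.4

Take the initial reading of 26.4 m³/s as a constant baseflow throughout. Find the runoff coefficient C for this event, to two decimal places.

C ≈ 0.57

ΣQ_DR = 1086 m³/s; V = ΣQ_DR·Δt = 3.911 × 10^6 m³.
Runoff depth d = V / A = 14.59 mm.
C = d / P = 14.59 / 25.6 = 0.57.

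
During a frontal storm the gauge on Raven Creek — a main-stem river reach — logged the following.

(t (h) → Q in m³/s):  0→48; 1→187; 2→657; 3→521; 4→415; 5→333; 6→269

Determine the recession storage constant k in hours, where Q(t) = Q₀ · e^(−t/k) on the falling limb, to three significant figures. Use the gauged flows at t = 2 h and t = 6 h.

k ≈ 4.48 h

On the falling limb, Q drops from 657 to 269 m³/s between t = 2 h and t = 6 h (Δt = 4 h).
k = −Δt / ln(Q₂/Q₁) = −4 / ln(269/657) = 4.48 h.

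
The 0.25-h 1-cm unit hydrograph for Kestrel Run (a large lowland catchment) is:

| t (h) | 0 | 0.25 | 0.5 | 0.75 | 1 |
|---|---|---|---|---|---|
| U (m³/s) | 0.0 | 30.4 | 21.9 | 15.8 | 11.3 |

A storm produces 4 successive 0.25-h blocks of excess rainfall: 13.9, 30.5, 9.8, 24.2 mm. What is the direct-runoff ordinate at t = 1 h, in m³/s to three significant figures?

By discrete convolution, Q_j = Σ (P_i / 10 mm) · U_{j−i}.
At t = 1 h (j=4): Q = (13.9/10)·11.3 + (30.5/10)·15.8 + (9.8/10)·21.9 + (24.2/10)·30.4 = 159 m³/s.

Q ≈ 159 m³/s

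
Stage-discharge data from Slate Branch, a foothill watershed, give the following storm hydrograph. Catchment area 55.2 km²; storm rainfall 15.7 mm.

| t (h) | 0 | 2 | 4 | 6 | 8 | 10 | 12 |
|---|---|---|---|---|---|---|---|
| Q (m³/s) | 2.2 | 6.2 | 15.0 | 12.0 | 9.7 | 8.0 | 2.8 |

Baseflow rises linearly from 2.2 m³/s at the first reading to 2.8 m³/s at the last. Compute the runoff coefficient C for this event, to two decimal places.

ΣQ_DR = 38.40 m³/s; V = ΣQ_DR·Δt = 2.765 × 10^5 m³.
Runoff depth d = V / A = 5.009 mm.
C = d / P = 5.009 / 15.7 = 0.32.

C ≈ 0.32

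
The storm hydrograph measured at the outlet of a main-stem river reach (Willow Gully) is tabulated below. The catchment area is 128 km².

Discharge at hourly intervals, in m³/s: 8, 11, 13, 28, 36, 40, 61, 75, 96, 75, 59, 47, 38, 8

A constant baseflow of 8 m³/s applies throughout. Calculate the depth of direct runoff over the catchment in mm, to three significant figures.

Direct runoff: 0.0, 3.0, 5.0, 20.0, 28.0, 32.0, 53.0, 67.0, 88.0, 67.0, 51.0, 39.0, 30.0, 0.0 m³/s; ΣQ_DR = 483.0 m³/s.
V = ΣQ_DR · Δt = 483.0 × 3600 s = 1.739 × 10^6 m³.
Over A = 128 km², depth = V / A = 13.6 mm.

d ≈ 13.6 mm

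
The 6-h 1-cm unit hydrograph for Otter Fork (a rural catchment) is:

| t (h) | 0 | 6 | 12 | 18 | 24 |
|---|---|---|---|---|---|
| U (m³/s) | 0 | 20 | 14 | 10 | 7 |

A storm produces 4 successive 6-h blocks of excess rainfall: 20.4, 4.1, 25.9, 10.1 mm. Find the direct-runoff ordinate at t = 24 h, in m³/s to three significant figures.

By discrete convolution, Q_j = Σ (P_i / 10 mm) · U_{j−i}.
At t = 24 h (j=4): Q = (20.4/10)·7 + (4.1/10)·10 + (25.9/10)·14 + (10.1/10)·20 = 74.8 m³/s.

Q ≈ 74.8 m³/s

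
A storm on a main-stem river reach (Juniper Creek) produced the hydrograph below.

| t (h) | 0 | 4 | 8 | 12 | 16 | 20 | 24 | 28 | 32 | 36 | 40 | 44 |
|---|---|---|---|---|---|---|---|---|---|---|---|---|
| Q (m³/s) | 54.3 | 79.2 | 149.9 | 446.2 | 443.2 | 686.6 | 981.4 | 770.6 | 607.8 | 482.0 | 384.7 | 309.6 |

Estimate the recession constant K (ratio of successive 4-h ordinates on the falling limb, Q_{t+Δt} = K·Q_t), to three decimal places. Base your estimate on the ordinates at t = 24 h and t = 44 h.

Using the recession-limb readings at t = 24 h and t = 44 h: Q falls from 981.4 to 309.6 m³/s over 5 intervals.
K = (Q₂/Q₁)^(1/5) = (309.6/981.4)^(1/5) = 0.794.

K ≈ 0.794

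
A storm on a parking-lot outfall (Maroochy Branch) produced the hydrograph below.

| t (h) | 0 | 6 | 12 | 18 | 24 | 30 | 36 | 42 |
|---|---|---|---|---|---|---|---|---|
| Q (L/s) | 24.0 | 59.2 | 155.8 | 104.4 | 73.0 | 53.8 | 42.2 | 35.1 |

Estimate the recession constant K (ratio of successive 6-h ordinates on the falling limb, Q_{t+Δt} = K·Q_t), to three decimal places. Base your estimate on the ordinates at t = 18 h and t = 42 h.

K ≈ 0.761

Using the recession-limb readings at t = 18 h and t = 42 h: Q falls from 104.4 to 35.1 L/s over 4 intervals.
K = (Q₂/Q₁)^(1/4) = (35.1/104.4)^(1/4) = 0.761.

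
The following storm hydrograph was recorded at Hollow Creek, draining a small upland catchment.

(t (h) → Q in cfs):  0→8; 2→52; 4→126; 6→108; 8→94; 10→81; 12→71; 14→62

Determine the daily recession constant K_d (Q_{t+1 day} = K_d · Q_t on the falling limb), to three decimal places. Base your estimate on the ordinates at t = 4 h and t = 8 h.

K_d ≈ 0.172

Between t = 4 h and t = 8 h the flow falls from 126 to 94 cfs over 2×2 h = 4 h.
Per-interval ratio K = (94/126)^(1/2) = 0.8637; K_d = K^(24/2) = 0.172.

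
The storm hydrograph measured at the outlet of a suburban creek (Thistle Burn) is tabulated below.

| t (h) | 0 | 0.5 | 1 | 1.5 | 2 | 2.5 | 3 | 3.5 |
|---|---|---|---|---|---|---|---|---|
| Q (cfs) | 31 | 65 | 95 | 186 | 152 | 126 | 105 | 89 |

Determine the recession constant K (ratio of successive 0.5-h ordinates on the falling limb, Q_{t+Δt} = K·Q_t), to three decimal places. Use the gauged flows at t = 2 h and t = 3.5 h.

K ≈ 0.837

Using the recession-limb readings at t = 2 h and t = 3.5 h: Q falls from 152 to 89 cfs over 3 intervals.
K = (Q₂/Q₁)^(1/3) = (89/152)^(1/3) = 0.837.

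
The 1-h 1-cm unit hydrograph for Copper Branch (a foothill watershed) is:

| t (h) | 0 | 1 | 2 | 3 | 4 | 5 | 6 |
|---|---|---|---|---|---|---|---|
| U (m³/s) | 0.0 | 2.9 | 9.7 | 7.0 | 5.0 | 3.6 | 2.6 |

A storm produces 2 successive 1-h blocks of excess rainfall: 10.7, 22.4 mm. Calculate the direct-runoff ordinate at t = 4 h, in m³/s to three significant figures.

By discrete convolution, Q_j = Σ (P_i / 10 mm) · U_{j−i}.
At t = 4 h (j=4): Q = (10.7/10)·5.0 + (22.4/10)·7.0 = 21.0 m³/s.

Q ≈ 21.0 m³/s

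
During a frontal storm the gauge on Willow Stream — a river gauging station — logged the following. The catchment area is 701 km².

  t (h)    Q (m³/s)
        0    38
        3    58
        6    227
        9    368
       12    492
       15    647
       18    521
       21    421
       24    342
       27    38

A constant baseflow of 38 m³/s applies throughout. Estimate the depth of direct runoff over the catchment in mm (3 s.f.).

d ≈ 42.7 mm

Direct runoff: 0.0, 20.0, 189.0, 330.0, 454.0, 609.0, 483.0, 383.0, 304.0, 0.0 m³/s; ΣQ_DR = 2772 m³/s.
V = ΣQ_DR · Δt = 2772 × 10800 s = 2.994 × 10^7 m³.
Over A = 701 km², depth = V / A = 42.7 mm.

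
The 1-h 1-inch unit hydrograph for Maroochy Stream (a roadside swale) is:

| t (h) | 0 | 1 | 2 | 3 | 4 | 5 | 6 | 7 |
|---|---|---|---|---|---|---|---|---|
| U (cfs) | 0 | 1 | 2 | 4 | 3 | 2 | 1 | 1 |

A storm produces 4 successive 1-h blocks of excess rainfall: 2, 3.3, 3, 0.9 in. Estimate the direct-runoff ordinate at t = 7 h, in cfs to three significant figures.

By discrete convolution, Q_j = Σ (P_i / 1 in) · U_{j−i}.
At t = 7 h (j=7): Q = (2/1)·1 + (3.3/1)·1 + (3/1)·2 + (0.9/1)·3 = 14.0 cfs.

Q ≈ 14.0 cfs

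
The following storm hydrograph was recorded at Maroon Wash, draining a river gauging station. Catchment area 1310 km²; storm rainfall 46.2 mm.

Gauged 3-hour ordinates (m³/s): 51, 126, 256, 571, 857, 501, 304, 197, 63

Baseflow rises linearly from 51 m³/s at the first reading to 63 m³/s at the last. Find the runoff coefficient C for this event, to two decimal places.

ΣQ_DR = 2413 m³/s; V = ΣQ_DR·Δt = 2.606 × 10^7 m³.
Runoff depth d = V / A = 19.89 mm.
C = d / P = 19.89 / 46.2 = 0.43.

C ≈ 0.43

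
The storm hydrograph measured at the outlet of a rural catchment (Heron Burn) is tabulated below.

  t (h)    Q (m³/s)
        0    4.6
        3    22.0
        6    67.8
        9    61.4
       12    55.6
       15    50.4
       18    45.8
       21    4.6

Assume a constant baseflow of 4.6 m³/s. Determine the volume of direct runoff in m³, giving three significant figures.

Direct-runoff ordinates (Q − Q_b): 0.0, 17.4, 63.2, 56.8, 51.0, 45.8, 41.2, 0.0 m³/s.
ΣQ_DR = 275.4 m³/s.
With Δt = 3 h = 10800 s, V = ΣQ_DR · Δt = 275.4 × 10800 = 2.97 × 10^6 m³.

V ≈ 2.97 × 10^6 m³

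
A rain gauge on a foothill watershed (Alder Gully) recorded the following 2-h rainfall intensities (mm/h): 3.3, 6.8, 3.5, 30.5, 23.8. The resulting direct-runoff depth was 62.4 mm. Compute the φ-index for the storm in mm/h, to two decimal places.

Only the 2 blocks with intensity above φ contribute runoff: 30.5, 23.8 mm/h.
Σ(I−φ)·Δt = d  ⇒  (30.5+23.8 − 2φ)·2 = 62.4
φ = (54.30 − 62.4/2) / 2 = 11.55 mm/h.

φ ≈ 11.55 mm/h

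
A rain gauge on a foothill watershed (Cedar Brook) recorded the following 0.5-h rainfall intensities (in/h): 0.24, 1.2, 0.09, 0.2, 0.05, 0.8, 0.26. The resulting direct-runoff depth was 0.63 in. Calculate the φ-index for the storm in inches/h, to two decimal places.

φ ≈ 0.37 in/h

Only the 2 blocks with intensity above φ contribute runoff: 1.2, 0.8 in/h.
Σ(I−φ)·Δt = d  ⇒  (1.2+0.8 − 2φ)·0.5 = 0.63
φ = (2.000 − 0.63/0.5) / 2 = 0.37 in/h.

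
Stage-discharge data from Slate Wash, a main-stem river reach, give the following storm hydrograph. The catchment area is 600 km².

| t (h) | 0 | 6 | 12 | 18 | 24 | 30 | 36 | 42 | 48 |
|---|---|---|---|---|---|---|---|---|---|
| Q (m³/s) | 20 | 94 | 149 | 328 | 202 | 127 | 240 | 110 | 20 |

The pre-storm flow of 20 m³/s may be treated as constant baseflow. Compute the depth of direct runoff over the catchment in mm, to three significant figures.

d ≈ 40.0 mm

Direct runoff: 0.0, 74.0, 129.0, 308.0, 182.0, 107.0, 220.0, 90.0, 0.0 m³/s; ΣQ_DR = 1110 m³/s.
V = ΣQ_DR · Δt = 1110 × 21600 s = 2.398 × 10^7 m³.
Over A = 600 km², depth = V / A = 40.0 mm.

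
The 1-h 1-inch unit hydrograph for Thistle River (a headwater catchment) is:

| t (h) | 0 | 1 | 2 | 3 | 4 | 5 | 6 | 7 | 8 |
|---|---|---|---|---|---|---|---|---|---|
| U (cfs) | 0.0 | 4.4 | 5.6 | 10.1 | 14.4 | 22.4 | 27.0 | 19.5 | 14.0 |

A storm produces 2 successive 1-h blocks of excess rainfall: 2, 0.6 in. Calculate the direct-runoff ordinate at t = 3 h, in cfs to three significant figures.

Q ≈ 23.6 cfs

By discrete convolution, Q_j = Σ (P_i / 1 in) · U_{j−i}.
At t = 3 h (j=3): Q = (2/1)·10.1 + (0.6/1)·5.6 = 23.6 cfs.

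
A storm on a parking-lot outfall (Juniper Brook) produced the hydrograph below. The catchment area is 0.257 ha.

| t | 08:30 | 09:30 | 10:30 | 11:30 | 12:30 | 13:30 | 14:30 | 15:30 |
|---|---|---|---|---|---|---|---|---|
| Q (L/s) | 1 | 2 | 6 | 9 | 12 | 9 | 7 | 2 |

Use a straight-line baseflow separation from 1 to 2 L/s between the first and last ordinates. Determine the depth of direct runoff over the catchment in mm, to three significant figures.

Direct runoff: 0.00, 0.86, 4.71, 7.57, 10.43, 7.29, 5.14, 0.00 L/s; ΣQ_DR = 36.00 L/s.
V = ΣQ_DR · Δt = 36.00 × 3600 s = 1.296 × 10^5 L.
Over A = 0.257 ha, depth = V / A = 50.4 mm.

d ≈ 50.4 mm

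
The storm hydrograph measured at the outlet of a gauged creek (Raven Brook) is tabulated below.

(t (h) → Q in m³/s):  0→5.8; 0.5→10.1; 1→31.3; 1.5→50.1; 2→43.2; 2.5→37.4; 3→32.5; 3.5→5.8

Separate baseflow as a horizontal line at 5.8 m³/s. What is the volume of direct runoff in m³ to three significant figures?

V ≈ 3.06 × 10^5 m³

Direct-runoff ordinates (Q − Q_b): 0.0, 4.3, 25.5, 44.3, 37.4, 31.6, 26.7, 0.0 m³/s.
ΣQ_DR = 169.8 m³/s.
With Δt = 0.5 h = 1800 s, V = ΣQ_DR · Δt = 169.8 × 1800 = 3.06 × 10^5 m³.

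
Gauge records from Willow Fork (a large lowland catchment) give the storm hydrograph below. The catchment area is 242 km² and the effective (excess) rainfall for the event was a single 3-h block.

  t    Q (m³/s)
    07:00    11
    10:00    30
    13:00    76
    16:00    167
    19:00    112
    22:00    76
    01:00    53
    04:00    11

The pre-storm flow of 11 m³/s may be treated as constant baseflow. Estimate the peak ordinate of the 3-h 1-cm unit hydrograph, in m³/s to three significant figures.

Direct runoff: 0.0, 19.0, 65.0, 156.0, 101.0, 65.0, 42.0, 0.0 m³/s; ΣQ_DR = 448.0 m³/s, peak = 156.0 m³/s.
Runoff depth d = ΣQ_DR·Δt / A = 448.0 × 10800 / (242 km²) = 19.99 mm.
The 1-cm UH is the DRH scaled by (10 mm)/d, so U_p = 156.0 × 10/19.99 = 78.0 m³/s.

U_p ≈ 78.0 m³/s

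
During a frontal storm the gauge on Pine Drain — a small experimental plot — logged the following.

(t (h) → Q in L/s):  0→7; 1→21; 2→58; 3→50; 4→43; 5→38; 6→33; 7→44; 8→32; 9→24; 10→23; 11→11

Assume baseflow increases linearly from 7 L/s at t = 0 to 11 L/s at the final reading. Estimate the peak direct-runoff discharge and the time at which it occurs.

Subtracting baseflow gives direct-runoff ordinates: 0.00, 13.64, 50.27, 41.91, 34.55, 29.18, 23.82, 34.45, 22.09, 13.73, 12.36, 0.00 L/s.
The maximum is 50.27 L/s, occurring at the reading for t = 2 h.

Q_p = 50.27 L/s at t = 2 h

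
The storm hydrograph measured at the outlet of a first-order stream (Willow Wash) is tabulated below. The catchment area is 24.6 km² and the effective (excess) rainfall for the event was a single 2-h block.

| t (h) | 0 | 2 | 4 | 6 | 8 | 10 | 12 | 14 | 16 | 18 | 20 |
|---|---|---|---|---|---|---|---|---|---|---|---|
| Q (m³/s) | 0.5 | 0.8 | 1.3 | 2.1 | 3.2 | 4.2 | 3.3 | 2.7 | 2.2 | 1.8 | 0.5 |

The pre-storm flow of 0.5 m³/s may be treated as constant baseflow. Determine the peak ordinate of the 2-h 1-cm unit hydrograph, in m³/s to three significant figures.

U_p ≈ 7.39 m³/s

Direct runoff: 0.0, 0.3, 0.8, 1.6, 2.7, 3.7, 2.8, 2.2, 1.7, 1.3, 0.0 m³/s; ΣQ_DR = 17.10 m³/s, peak = 3.7 m³/s.
Runoff depth d = ΣQ_DR·Δt / A = 17.10 × 7200 / (24.6 km²) = 5.005 mm.
The 1-cm UH is the DRH scaled by (10 mm)/d, so U_p = 3.7 × 10/5.005 = 7.39 m³/s.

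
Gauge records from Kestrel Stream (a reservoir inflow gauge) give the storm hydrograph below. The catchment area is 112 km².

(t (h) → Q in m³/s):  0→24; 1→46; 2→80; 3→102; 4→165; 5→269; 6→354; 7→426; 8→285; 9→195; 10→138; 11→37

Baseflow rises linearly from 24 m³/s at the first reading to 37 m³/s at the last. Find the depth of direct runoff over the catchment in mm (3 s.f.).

Direct runoff: 0.00, 20.82, 53.64, 74.45, 136.27, 239.09, 322.91, 393.73, 251.55, 160.36, 102.18, 0.00 m³/s; ΣQ_DR = 1755 m³/s.
V = ΣQ_DR · Δt = 1755 × 3600 s = 6.318 × 10^6 m³.
Over A = 112 km², depth = V / A = 56.4 mm.

d ≈ 56.4 mm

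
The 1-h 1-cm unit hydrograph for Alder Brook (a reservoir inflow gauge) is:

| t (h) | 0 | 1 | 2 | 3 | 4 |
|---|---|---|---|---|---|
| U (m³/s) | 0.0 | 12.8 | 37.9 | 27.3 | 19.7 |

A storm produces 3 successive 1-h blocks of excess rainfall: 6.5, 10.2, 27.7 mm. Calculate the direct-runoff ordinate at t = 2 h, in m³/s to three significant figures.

By discrete convolution, Q_j = Σ (P_i / 10 mm) · U_{j−i}.
At t = 2 h (j=2): Q = (6.5/10)·37.9 + (10.2/10)·12.8 + (27.7/10)·0.0 = 37.7 m³/s.

Q ≈ 37.7 m³/s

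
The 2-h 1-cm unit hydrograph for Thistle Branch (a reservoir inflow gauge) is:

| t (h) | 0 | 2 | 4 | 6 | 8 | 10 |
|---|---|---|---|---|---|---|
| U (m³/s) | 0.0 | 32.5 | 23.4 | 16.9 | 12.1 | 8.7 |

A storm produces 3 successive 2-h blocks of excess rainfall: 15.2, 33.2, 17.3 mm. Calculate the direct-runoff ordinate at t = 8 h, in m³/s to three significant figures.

By discrete convolution, Q_j = Σ (P_i / 10 mm) · U_{j−i}.
At t = 8 h (j=4): Q = (15.2/10)·12.1 + (33.2/10)·16.9 + (17.3/10)·23.4 = 115 m³/s.

Q ≈ 115 m³/s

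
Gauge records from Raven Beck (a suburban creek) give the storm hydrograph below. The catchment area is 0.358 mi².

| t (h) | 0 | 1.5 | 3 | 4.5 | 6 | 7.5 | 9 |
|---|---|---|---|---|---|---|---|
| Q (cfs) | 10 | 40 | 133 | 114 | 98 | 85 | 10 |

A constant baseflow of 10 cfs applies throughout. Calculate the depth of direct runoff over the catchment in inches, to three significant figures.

d ≈ 2.73 in

Direct runoff: 0.0, 30.0, 123.0, 104.0, 88.0, 75.0, 0.0 cfs; ΣQ_DR = 420.0 cfs.
V = ΣQ_DR · Δt = 420.0 × 5400 s = 2.268 × 10^6 ft³.
Over A = 0.358 mi², depth = V / A = 2.73 in.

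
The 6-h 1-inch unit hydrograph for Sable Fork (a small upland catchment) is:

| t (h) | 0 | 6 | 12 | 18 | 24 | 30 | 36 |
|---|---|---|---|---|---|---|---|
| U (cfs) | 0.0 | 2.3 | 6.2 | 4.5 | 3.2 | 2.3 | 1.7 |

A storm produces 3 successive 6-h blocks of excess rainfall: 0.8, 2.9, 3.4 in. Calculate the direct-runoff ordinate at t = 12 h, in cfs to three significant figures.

Q ≈ 11.6 cfs

By discrete convolution, Q_j = Σ (P_i / 1 in) · U_{j−i}.
At t = 12 h (j=2): Q = (0.8/1)·6.2 + (2.9/1)·2.3 + (3.4/1)·0.0 = 11.6 cfs.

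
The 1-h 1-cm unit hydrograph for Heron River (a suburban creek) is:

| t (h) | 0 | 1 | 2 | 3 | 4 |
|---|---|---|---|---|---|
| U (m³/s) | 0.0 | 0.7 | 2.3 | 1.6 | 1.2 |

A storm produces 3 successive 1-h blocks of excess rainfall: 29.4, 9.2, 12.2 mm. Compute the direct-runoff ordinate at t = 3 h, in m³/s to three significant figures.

By discrete convolution, Q_j = Σ (P_i / 10 mm) · U_{j−i}.
At t = 3 h (j=3): Q = (29.4/10)·1.6 + (9.2/10)·2.3 + (12.2/10)·0.7 = 7.67 m³/s.

Q ≈ 7.67 m³/s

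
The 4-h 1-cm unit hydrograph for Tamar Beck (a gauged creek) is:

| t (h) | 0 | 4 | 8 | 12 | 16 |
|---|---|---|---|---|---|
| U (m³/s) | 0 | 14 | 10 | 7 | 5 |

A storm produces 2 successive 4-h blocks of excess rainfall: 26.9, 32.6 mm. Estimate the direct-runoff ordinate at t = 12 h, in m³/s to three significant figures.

By discrete convolution, Q_j = Σ (P_i / 10 mm) · U_{j−i}.
At t = 12 h (j=3): Q = (26.9/10)·7 + (32.6/10)·10 = 51.4 m³/s.

Q ≈ 51.4 m³/s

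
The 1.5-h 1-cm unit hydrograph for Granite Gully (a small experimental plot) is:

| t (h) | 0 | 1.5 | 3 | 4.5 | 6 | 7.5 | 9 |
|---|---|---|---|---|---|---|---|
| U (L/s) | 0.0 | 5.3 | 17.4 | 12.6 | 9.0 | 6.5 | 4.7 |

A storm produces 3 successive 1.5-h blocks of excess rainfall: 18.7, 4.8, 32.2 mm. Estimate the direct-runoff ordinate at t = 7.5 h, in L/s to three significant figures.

By discrete convolution, Q_j = Σ (P_i / 10 mm) · U_{j−i}.
At t = 7.5 h (j=5): Q = (18.7/10)·6.5 + (4.8/10)·9.0 + (32.2/10)·12.6 = 57.0 L/s.

Q ≈ 57.0 L/s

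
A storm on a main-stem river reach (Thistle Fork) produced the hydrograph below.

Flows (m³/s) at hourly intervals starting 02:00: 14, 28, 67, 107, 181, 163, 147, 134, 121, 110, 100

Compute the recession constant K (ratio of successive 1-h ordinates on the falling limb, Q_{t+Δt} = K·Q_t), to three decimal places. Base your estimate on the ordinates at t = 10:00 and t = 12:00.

Using the recession-limb readings at t = 10:00 and t = 12:00: Q falls from 121 to 100 m³/s over 2 intervals.
K = (Q₂/Q₁)^(1/2) = (100/121)^(1/2) = 0.909.

K ≈ 0.909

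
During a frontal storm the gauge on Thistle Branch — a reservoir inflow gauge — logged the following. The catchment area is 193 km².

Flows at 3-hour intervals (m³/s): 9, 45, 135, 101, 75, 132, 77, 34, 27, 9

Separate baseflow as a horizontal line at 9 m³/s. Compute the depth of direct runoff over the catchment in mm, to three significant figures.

d ≈ 31.0 mm

Direct runoff: 0.0, 36.0, 126.0, 92.0, 66.0, 123.0, 68.0, 25.0, 18.0, 0.0 m³/s; ΣQ_DR = 554.0 m³/s.
V = ΣQ_DR · Δt = 554.0 × 10800 s = 5.983 × 10^6 m³.
Over A = 193 km², depth = V / A = 31.0 mm.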